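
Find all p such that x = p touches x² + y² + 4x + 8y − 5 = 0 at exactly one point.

p = −7 or p = 3

Tangency holds when the distance from the centre (−2, −4) to the line equals the radius 5:
|1·(−2) + 0·(−4) − p| / √1 = 5
|p − (−2)| = 5, so p = 3 or p = −7.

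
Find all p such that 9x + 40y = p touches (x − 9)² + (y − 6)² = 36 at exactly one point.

Tangency holds when the distance from the centre (9, 6) to the line equals the radius 6:
|9·9 + 40·6 − p| / √1681 = 6
|p − (321)| = 6·41, so p = 567 or p = 75.

p = 75 or p = 567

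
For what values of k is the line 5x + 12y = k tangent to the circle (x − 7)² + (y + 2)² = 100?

k = −119 or k = 141

For a tangent, require d(centre, line) = r = 10.
|5·7 + 12·(−2) − k| / √169 = 10
|k − (11)| = 10·13, so k = 141 or k = −119.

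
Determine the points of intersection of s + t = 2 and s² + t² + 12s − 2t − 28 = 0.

Express t = −s + 2 and substitute into the circle:
2s² + 10s − 28 = 0  ⟹  s² + 5s − 14 = 0
s = 2 or s = −7, giving (2, 0) and (−7, 9).

(−7, 9) and (2, 0)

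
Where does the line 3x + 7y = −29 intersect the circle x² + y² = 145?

Express y = (−29 − 3x)/7 and substitute into the circle:
58x² + 174x − 6264 = 0  ⟹  x² + 3x − 108 = 0
x = 9 or x = −12, giving (9, −8) and (−12, 1).

(−12, 1) and (9, −8)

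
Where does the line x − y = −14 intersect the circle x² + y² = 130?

(−11, 3) and (−3, 11)

From the line, y = x + 14. Substituting:
2x² + 28x + 66 = 0  ⟹  x² + 14x + 33 = 0
x = −3 or x = −11, giving (−3, 11) and (−11, 3).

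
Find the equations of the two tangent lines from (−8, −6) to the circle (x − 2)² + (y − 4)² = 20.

Let a tangent through (−8, −6) have slope m. Its distance from (2, 4) must equal 2√5:
(10m − (10))² = 20(m² + 1)
2m² − 5m + 2 = 0, so m = 1/2 or m = 2.
With m = 1/2: x − 2y = 4. With m = 2: 2x − y = −10.

x − 2y = 4 and 2x − y = −10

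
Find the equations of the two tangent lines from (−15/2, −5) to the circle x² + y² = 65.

4x + 7y = −65 and 8x + y = −65

A line y − (−5) = m(x − (−15/2)) is tangent when its distance from (0, 0) is √65:
[m·(15/2) − (5)]² = 65(m² + 1)
7m² + 60m + 32 = 0, so m = −4/7 or m = −8.
With m = −4/7: 4x + 7y = −65. With m = −8: 8x + y = −65.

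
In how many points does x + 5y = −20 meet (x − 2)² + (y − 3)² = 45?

Centre (2, 3), r² = 45. Distance² from centre to line = (37)²/26 = 1369/26.
Since d² > r², the line lies outside the circle.

0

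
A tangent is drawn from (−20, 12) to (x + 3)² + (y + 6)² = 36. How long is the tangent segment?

Centre (−3, −6), r² = 36. |PO|² = (−17)² + (18)² = 613.
By the tangent–radius right angle, tangent length = √(|PO|² − r²) = √577.

√577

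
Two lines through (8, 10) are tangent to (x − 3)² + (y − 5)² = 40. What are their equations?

A line y − (10) = m(x − (8)) is tangent when its distance from (3, 5) is 2√10:
(−5m − (−5))² = 40(m² + 1)
3m² + 10m + 3 = 0, so m = −1/3 or m = −3.
With m = −1/3: x + 3y = 38. With m = −3: 3x + y = 34.

x + 3y = 38 and 3x + y = 34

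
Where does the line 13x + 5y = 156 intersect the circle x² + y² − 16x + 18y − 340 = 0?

Substitute y = (156 − 13x)/5:
194x² − 5626x + 29876 = 0  ⟹  x² − 29x + 154 = 0
x = 22 or x = 7, giving (22, −26) and (7, 13).

(7, 13) and (22, −26)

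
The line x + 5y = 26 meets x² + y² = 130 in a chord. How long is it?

4√26

From the line, y = (26 − x)/5. Substituting:
26x² − 52x − 2574 = 0  ⟹  x² − 2x − 99 = 0
x = 11 or x = −9, giving (11, 3) and (−9, 7).
|(11, 3) − (−9, 7)| = √((20)² + (−4)²) = 4√26.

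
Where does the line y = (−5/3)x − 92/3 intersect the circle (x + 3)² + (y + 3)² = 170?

Substitute y = (−92 − 5x)/3:
34x² + 884x + 5440 = 0  ⟹  x² + 26x + 160 = 0
x = −10 or x = −16, giving (−10, −14) and (−16, −4).

(−16, −4) and (−10, −14)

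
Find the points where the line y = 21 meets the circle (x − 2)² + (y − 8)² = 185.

(−2, 21) and (6, 21)

Express y = 21 and substitute into the circle:
x² − 4x − 12 = 0
x = 6 or x = −2, giving (6, 21) and (−2, 21).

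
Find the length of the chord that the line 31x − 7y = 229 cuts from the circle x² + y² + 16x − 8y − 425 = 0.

Substitute y = (−229 + 31x)/7:
1010x² − 15150x + 44440 = 0  ⟹  x² − 15x + 44 = 0
x = 11 or x = 4, giving (11, 16) and (4, −15).
Chord length = distance between (11, 16) and (4, −15) = √1010 = √1010.

√1010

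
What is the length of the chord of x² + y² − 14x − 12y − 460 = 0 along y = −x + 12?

33√2

Express y = −x + 12 and substitute into the circle:
2x² − 26x − 460 = 0  ⟹  x² − 13x − 230 = 0
x = 23 or x = −10, giving (23, −11) and (−10, 22).
|(23, −11) − (−10, 22)| = √((33)² + (−33)²) = 33√2.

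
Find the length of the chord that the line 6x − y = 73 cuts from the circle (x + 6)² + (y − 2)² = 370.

2√37

The distance from (−6, 2) to the line is 111/√37, and r² = 370.
Half the chord is √(r² − d²) = √(37), so the full chord is 2√37.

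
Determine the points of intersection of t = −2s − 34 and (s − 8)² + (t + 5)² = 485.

From the line, t = −2s − 34. Substituting:
5s² + 100s + 420 = 0  ⟹  s² + 20s + 84 = 0
s = −6 or s = −14, giving (−6, −22) and (−14, −6).

(−14, −6) and (−6, −22)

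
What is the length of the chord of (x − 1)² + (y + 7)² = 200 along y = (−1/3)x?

8√10

From the line, y = (−x)/3. Substituting:
10x² − 60x − 1350 = 0  ⟹  x² − 6x − 135 = 0
x = 15 or x = −9, giving (15, −5) and (−9, 3).
Chord length = distance between (15, −5) and (−9, 3) = √640 = 8√10.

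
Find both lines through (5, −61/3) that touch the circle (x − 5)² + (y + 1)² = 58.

7x − 3y = 96 and 7x + 3y = −26

Let a tangent through (5, −61/3) have slope m. Its distance from (5, −1) must equal √58:
(0m − (58/3))² = 58(m² + 1)
9m² − 49 = 0, so m = 7/3 or m = −7/3.
With m = 7/3: 7x − 3y = 96. With m = −7/3: 7x + 3y = −26.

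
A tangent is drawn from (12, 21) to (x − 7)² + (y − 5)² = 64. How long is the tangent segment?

√217

With centre O = (7, 5), |OP|² = 281 and r² = 64.
The tangent meets the radius at right angles, so tangent² = |PO|² − r² = 281 − 64 = 217.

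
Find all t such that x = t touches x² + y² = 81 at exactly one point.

For a tangent, require d(centre, line) = r = 9.
|1·0 + 0·0 − t| / √1 = 9
|t| = 9, so t = 9 or t = −9.

t = −9 or t = 9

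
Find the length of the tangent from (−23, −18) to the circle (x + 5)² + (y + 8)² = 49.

5√15

With centre O = (−5, −8), |OP|² = 424 and r² = 49.
The tangent meets the radius at right angles, so tangent² = |PO|² − r² = 424 − 49 = 375.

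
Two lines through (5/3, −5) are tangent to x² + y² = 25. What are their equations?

3x − 4y = 25 and y = −5

Write the tangent as mx − y + (−5 − m·(5/3)) = 0 and set its distance from the centre to 5:
(−5/3m − (5))² = 25(m² + 1)
4m² − 3m = 0, so m = 3/4 or m = 0.
With m = 3/4: 3x − 4y = 25. With m = 0: y = −5.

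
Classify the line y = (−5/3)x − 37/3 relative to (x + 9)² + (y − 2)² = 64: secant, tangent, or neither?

secant

d² = (5·(−9) + 3·2 − (−37))²/34 = 2/17; r² = 64.
Since d² < r², the line cuts the circle twice.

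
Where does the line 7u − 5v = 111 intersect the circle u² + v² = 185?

(8, −11) and (13, −4)

From the line, v = (−111 + 7u)/5. Substituting:
74u² − 1554u + 7696 = 0  ⟹  u² − 21u + 104 = 0
u = 13 or u = 8, giving (13, −4) and (8, −11).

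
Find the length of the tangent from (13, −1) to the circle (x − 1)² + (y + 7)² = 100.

The centre is (1, −7) and r = 10. The square of the distance from P to the centre is 144 + 36 = 180.
By the tangent–radius right angle, tangent length = √(|PO|² − r²) = √80 = 4√5.

4√5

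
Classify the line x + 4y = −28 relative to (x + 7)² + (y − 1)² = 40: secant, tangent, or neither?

Centre (−7, 1), r² = 40. Distance² from centre to line = (25)²/17 = 625/17.
Since d² < r², the line cuts the circle twice.

secant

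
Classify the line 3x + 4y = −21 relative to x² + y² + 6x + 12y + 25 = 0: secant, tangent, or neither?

d² = (3·(−3) + 4·(−6) − (−21))²/25 = 144/25; r² = 20.
Since d² < r², the line cuts the circle twice.

secant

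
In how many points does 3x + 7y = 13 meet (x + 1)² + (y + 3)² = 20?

d² = (3·(−1) + 7·(−3) − (13))²/58 = 1369/58; r² = 20.
Since d² > r², the line lies outside the circle.

0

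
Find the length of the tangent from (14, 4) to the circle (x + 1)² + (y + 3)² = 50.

Centre (−1, −3), r² = 50. |PO|² = (15)² + (7)² = 274.
Power of the point: PT² = |PO|² − r² = 224, so PT = 4√14.

4√14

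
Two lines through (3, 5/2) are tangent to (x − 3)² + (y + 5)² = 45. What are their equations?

A line y − (5/2) = m(x − (3)) is tangent when its distance from (3, −5) is 3√5:
[m·(0) − (−15/2)]² = 45(m² + 1)
4m² − 1 = 0, so m = 1/2 or m = −1/2.
With m = 1/2: x − 2y = −2. With m = −1/2: x + 2y = 8.

x − 2y = −2 and x + 2y = 8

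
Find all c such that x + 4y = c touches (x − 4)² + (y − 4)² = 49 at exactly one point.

c = 20 ± 7√17

For a tangent, require d(centre, line) = r = 7.
|1·4 + 4·4 − c| / √17 = 7
|c − (20)| = 7√17.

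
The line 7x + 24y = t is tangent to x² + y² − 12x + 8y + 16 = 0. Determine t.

t = −204 or t = 96

Tangency holds when the distance from the centre (6, −4) to the line equals the radius 6:
|7·6 + 24·(−4) − t| / √625 = 6
|t − (−54)| = 6·25, so t = 96 or t = −204.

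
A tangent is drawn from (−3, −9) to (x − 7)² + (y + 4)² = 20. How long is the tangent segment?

√105

With centre O = (7, −4), |OP|² = 125 and r² = 20.
The tangent meets the radius at right angles, so tangent² = |PO|² − r² = 125 − 20 = 105.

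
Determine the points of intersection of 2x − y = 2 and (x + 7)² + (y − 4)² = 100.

Express y = 2x − 2 and substitute into the circle:
5x² − 10x − 15 = 0  ⟹  x² − 2x − 3 = 0
x = 3 or x = −1, giving (3, 4) and (−1, −4).

(−1, −4) and (3, 4)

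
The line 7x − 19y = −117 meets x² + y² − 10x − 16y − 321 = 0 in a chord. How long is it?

2√410

From the line, y = (117 + 7x)/19. Substituting:
410x² − 4100x − 137760 = 0  ⟹  x² − 10x − 336 = 0
x = 24 or x = −14, giving (24, 15) and (−14, 1).
Chord length = distance between (24, 15) and (−14, 1) = √1640 = 2√410.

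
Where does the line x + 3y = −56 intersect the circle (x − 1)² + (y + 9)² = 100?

Express y = (−56 − x)/3 and substitute into the circle:
10x² + 40x − 50 = 0  ⟹  x² + 4x − 5 = 0
x = 1 or x = −5, giving (1, −19) and (−5, −17).

(−5, −17) and (1, −19)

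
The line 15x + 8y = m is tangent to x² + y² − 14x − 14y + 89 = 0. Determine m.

m = 110 or m = 212

Tangency holds when the distance from the centre (7, 7) to the line equals the radius 3:
|15·7 + 8·7 − m| / √289 = 3
|m − (161)| = 3·17, so m = 212 or m = 110.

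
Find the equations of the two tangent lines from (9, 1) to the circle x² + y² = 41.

Let a tangent through (9, 1) have slope m. Its distance from (0, 0) must equal √41:
[m·(−9) − (−1)]² = 41(m² + 1)
20m² − 9m − 20 = 0, so m = −4/5 or m = 5/4.
Through (9, 1) these give 4x + 5y = 41 and 5x − 4y = 41.

4x + 5y = 41 and 5x − 4y = 41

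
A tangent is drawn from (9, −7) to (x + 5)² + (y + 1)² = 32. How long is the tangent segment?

10√2

The centre is (−5, −1) and r = 4√2. The square of the distance from P to the centre is 196 + 36 = 232.
The tangent meets the radius at right angles, so tangent² = |PO|² − r² = 232 − 32 = 200.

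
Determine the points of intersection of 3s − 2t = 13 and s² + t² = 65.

From the line, t = (−13 + 3s)/2. Substituting:
13s² − 78s − 91 = 0  ⟹  s² − 6s − 7 = 0
s = 7 or s = −1, giving (7, 4) and (−1, −8).

(−1, −8) and (7, 4)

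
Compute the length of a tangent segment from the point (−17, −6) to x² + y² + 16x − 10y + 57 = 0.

√170

With centre O = (−8, 5), |OP|² = 202 and r² = 32.
Power of the point: PT² = |PO|² − r² = 170, so PT = √170.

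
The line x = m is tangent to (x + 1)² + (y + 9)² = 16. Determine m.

m = −5 or m = 3

For a tangent, require d(centre, line) = r = 4.
|1·(−1) + 0·(−9) − m| / √1 = 4
|m − (−1)| = 4, so m = 3 or m = −5.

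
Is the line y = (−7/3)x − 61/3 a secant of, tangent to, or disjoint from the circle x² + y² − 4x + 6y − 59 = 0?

Substituting the line into the circle gives 58x² + 692x + 2092 = 0.
Discriminant = (692)² − 4·58·(2092) = −6480 < 0.
No real roots: the line does not meet the circle.

disjoint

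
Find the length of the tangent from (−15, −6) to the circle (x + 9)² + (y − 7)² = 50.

The centre is (−9, 7) and r = 5√2. The square of the distance from P to the centre is 36 + 169 = 205.
The tangent meets the radius at right angles, so tangent² = |PO|² − r² = 205 − 50 = 155.

√155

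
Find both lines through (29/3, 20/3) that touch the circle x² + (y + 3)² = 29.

Write the tangent as mx − y + (20/3 − m·(29/3)) = 0 and set its distance from the centre to √29:
(−29/3m − (−29/3))² = 29(m² + 1)
10m² − 29m + 10 = 0, so m = 2/5 or m = 5/2.
With m = 2/5: 2x − 5y = −14. With m = 5/2: 5x − 2y = 35.

2x − 5y = −14 and 5x − 2y = 35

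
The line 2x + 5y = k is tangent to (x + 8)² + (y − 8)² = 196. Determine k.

k = 24 ± 14√29

The line touches the circle iff its distance from (−8, 8) is 14:
|2·(−8) + 5·8 − k| / √29 = 14
|k − (24)| = 14√29.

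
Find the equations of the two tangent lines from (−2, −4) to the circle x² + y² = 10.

3x + y = −10 and x − 3y = 10

A line y − (−4) = m(x − (−2)) is tangent when its distance from (0, 0) is √10:
[m·(2) − (4)]² = 10(m² + 1)
3m² + 8m − 3 = 0, so m = −3 or m = 1/3.
Through (−2, −4) these give 3x + y = −10 and x − 3y = 10.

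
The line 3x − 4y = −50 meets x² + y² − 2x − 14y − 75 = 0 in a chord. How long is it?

20

The distance from (1, 7) to the line is 25/√25, and r² = 125.
Chord = 2√(r² − d²) = 2·√(100) = 20.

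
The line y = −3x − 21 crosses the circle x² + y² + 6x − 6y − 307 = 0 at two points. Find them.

(−13, 18) and (−2, −15)

Substitute y = −3x − 21:
10x² + 150x + 260 = 0  ⟹  x² + 15x + 26 = 0
x = −2 or x = −13, giving (−2, −15) and (−13, 18).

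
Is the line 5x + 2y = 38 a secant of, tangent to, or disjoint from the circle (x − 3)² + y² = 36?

secant

Substituting the line into the circle gives 29x² − 404x + 1336 = 0.
Δ = 163216 − 154976 = 8240.
Two real roots: the line is a secant.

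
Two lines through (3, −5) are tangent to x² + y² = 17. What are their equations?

A line y − (−5) = m(x − (3)) is tangent when its distance from (0, 0) is √17:
(−3m − (5))² = 17(m² + 1)
4m² − 15m − 4 = 0, so m = −1/4 or m = 4.
Through (3, −5) these give x + 4y = −17 and 4x − y = 17.

x + 4y = −17 and 4x − y = 17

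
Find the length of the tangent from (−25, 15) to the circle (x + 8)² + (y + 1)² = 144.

The centre is (−8, −1) and r = 12. The square of the distance from P to the centre is 289 + 256 = 545.
By the tangent–radius right angle, tangent length = √(|PO|² − r²) = √401.

√401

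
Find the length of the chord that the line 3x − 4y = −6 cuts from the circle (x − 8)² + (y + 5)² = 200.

20

From the line, y = (6 + 3x)/4. Substituting:
25x² − 100x − 1500 = 0  ⟹  x² − 4x − 60 = 0
x = 10 or x = −6, giving (10, 9) and (−6, −3).
Chord length = distance between (10, 9) and (−6, −3) = √400 = 20.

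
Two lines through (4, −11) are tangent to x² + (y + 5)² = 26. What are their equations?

x + 5y = −51 and 5x − y = 31

Let a tangent through (4, −11) have slope m. Its distance from (0, −5) must equal √26:
(−4m − (6))² = 26(m² + 1)
5m² − 24m − 5 = 0, so m = −1/5 or m = 5.
With m = −1/5: x + 5y = −51. With m = 5: 5x − y = 31.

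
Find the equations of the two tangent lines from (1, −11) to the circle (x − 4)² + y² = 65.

7x + 4y = −37 and 4x − 7y = 81

A line y − (−11) = m(x − (1)) is tangent when its distance from (4, 0) is √65:
(3m − (11))² = 65(m² + 1)
28m² + 33m − 28 = 0, so m = −7/4 or m = 4/7.
Through (1, −11) these give 7x + 4y = −37 and 4x − 7y = 81.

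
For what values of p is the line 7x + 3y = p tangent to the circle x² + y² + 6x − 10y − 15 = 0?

p = −6 ± 7√58

For a tangent, require d(centre, line) = r = 7.
|7·(−3) + 3·5 − p| / √58 = 7
|p − (−6)| = 7√58.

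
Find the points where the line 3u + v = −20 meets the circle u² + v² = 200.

(−10, 10) and (−2, −14)

Express v = −3u − 20 and substitute into the circle:
10u² + 120u + 200 = 0  ⟹  u² + 12u + 20 = 0
u = −2 or u = −10, giving (−2, −14) and (−10, 10).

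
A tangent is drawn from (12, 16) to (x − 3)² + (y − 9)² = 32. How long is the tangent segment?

7√2

With centre O = (3, 9), |OP|² = 130 and r² = 32.
By the tangent–radius right angle, tangent length = √(|PO|² − r²) = √98 = 7√2.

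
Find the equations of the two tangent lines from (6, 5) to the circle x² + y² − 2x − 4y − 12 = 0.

Write the tangent as mx − y + (5 − m·(6)) = 0 and set its distance from the centre to √17:
(−5m − (−3))² = 17(m² + 1)
4m² − 15m − 4 = 0, so m = −1/4 or m = 4.
With m = −1/4: x + 4y = 26. With m = 4: 4x − y = 19.

x + 4y = 26 and 4x − y = 19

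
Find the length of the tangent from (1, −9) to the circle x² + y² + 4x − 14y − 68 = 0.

12

Centre (−2, 7), r² = 121. |PO|² = (3)² + (−16)² = 265.
By the tangent–radius right angle, tangent length = √(|PO|² − r²) = √144 = 12.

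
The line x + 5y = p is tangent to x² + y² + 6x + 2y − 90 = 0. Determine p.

Tangency holds when the distance from the centre (−3, −1) to the line equals the radius 10:
|1·(−3) + 5·(−1) − p| / √26 = 10
|p − (−8)| = 10√26.

p = −8 ± 10√26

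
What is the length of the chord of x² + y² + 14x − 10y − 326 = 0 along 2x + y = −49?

Centre (−7, 5), r² = 400. Perpendicular distance d from centre to line = |40| / √5 = 40/√5.
Half the chord is √(r² − d²) = √(80), so the full chord is 8√5.

8√5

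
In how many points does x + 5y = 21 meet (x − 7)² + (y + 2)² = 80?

Substituting the line into the circle gives 26x² − 412x + 186 = 0.
Discriminant = (−412)² − 4·26·(186) = 150400 > 0.
Two real roots: the line is a secant.

2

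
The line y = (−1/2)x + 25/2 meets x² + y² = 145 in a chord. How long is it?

The distance from (0, 0) to the line is 25/√5, and r² = 145.
Half the chord is √(r² − d²) = √(20), so the full chord is 4√5.

4√5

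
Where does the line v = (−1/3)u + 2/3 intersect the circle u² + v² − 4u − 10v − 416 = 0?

Substitute v = (2 − u)/3:
10u² − 10u − 3800 = 0  ⟹  u² − u − 380 = 0
u = 20 or u = −19, giving (20, −6) and (−19, 7).

(−19, 7) and (20, −6)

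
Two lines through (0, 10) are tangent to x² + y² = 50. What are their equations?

A line y − (10) = m(x − (0)) is tangent when its distance from (0, 0) is 5√2:
(0m − (−10))² = 50(m² + 1)
m² − 1 = 0, so m = −1 or m = 1.
With m = −1: x + y = 10. With m = 1: x − y = −10.

x + y = 10 and x − y = −10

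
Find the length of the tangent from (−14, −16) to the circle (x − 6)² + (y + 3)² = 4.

With centre O = (6, −3), |OP|² = 569 and r² = 4.
By the tangent–radius right angle, tangent length = √(|PO|² − r²) = √565.

√565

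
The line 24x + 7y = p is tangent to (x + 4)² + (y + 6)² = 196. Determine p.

p = −488 or p = 212

The line touches the circle iff its distance from (−4, −6) is 14:
|24·(−4) + 7·(−6) − p| / √625 = 14
|p − (−138)| = 14·25, so p = 212 or p = −488.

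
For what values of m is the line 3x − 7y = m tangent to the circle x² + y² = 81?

Tangency holds when the distance from the centre (0, 0) to the line equals the radius 9:
|3·0 − 7·0 − m| / √58 = 9
|m| = 9√58.

m = ±9√58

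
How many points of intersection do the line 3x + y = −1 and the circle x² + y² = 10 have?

Centre (0, 0), r² = 10. Distance² from centre to line = (1)²/10 = 1/10.
Since d² < r², the line cuts the circle twice.

2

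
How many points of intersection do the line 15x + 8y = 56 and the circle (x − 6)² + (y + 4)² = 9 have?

2

Centre (6, −4), r² = 9. Distance² from centre to line = (2)²/289 = 4/289.
Since d² < r², the line cuts the circle twice.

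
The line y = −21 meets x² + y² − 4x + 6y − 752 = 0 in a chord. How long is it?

Substitute y = −21:
x² − 4x − 437 = 0
x = 23 or x = −19, giving (23, −21) and (−19, −21).
|(23, −21) − (−19, −21)| = √((42)² + (0)²) = 42.

42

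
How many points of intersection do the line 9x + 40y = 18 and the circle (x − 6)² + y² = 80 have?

Substituting the line into the circle gives 1681x² − 19524x − 70076 = 0.
Δ = 381186576 − (−471191024) = 852377600.
Two real roots: the line is a secant.

2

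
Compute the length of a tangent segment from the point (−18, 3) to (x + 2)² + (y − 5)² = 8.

The centre is (−2, 5) and r = 2√2. The square of the distance from P to the centre is 256 + 4 = 260.
Power of the point: PT² = |PO|² − r² = 252, so PT = 6√7.

6√7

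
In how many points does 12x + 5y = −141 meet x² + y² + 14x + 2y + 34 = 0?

Centre (−7, −1), r² = 16. Distance² from centre to line = (52)²/169 = 16.
Since d² = r², the line is tangent.

1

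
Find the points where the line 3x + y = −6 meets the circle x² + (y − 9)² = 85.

Substitute y = −3x − 6:
10x² + 90x + 140 = 0  ⟹  x² + 9x + 14 = 0
x = −2 or x = −7, giving (−2, 0) and (−7, 15).

(−7, 15) and (−2, 0)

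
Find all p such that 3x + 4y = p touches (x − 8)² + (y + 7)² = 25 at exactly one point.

p = −29 or p = 21

For a tangent, require d(centre, line) = r = 5.
|3·8 + 4·(−7) − p| / √25 = 5
|p − (−4)| = 5·5, so p = 21 or p = −29.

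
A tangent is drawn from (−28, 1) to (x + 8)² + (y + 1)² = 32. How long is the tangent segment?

2√93

Centre (−8, −1), r² = 32. |PO|² = (−20)² + (2)² = 404.
Power of the point: PT² = |PO|² − r² = 372, so PT = 2√93.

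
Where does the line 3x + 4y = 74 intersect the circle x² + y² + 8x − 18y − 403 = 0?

From the line, y = (74 − 3x)/4. Substituting:
25x² − 100x − 6300 = 0  ⟹  x² − 4x − 252 = 0
x = 18 or x = −14, giving (18, 5) and (−14, 29).

(−14, 29) and (18, 5)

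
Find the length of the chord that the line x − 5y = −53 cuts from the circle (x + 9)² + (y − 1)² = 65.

The distance from (−9, 1) to the line is 39/√26, and r² = 65.
Half the chord is √(r² − d²) = √(13/2), so the full chord is √26.

√26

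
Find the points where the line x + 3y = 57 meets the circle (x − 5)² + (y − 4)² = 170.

Substitute y = (57 − x)/3:
10x² − 180x + 720 = 0  ⟹  x² − 18x + 72 = 0
x = 12 or x = 6, giving (12, 15) and (6, 17).

(6, 17) and (12, 15)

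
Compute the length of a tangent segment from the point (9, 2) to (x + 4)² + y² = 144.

√29

With centre O = (−4, 0), |OP|² = 173 and r² = 144.
The tangent meets the radius at right angles, so tangent² = |PO|² − r² = 173 − 144 = 29.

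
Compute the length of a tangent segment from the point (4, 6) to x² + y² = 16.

6

The centre is (0, 0) and r = 4. The square of the distance from P to the centre is 16 + 36 = 52.
Power of the point: PT² = |PO|² − r² = 36, so PT = 6.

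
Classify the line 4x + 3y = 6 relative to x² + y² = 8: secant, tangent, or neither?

secant

Substituting the line into the circle gives 25x² − 48x − 36 = 0.
Discriminant = (−48)² − 4·25·(−36) = 5904 > 0.
Two real roots: the line is a secant.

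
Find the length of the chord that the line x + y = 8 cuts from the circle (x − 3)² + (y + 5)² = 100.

10√2

Express y = −x + 8 and substitute into the circle:
2x² − 32x + 78 = 0  ⟹  x² − 16x + 39 = 0
x = 13 or x = 3, giving (13, −5) and (3, 5).
|(13, −5) − (3, 5)| = √((10)² + (−10)²) = 10√2.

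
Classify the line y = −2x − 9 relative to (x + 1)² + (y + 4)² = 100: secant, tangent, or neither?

Substituting the line into the circle gives 5x² + 22x − 74 = 0.
Discriminant = (22)² − 4·5·(−74) = 1964 > 0.
Two real roots: the line is a secant.

secant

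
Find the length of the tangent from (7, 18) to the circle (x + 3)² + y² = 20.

2√101

The centre is (−3, 0) and r = 2√5. The square of the distance from P to the centre is 100 + 324 = 424.
By the tangent–radius right angle, tangent length = √(|PO|² − r²) = √404 = 2√101.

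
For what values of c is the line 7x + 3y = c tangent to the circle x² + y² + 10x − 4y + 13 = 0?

Tangency holds when the distance from the centre (−5, 2) to the line equals the radius 4:
|7·(−5) + 3·2 − c| / √58 = 4
|c − (−29)| = 4√58.

c = −29 ± 4√58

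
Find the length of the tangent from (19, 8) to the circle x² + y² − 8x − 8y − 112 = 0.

√97

The centre is (4, 4) and r = 12. The square of the distance from P to the centre is 225 + 16 = 241.
The tangent meets the radius at right angles, so tangent² = |PO|² − r² = 241 − 144 = 97.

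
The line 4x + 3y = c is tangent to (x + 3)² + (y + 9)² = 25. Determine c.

c = −64 or c = −14

Tangency holds when the distance from the centre (−3, −9) to the line equals the radius 5:
|4·(−3) + 3·(−9) − c| / √25 = 5
|c − (−39)| = 5·5, so c = −14 or c = −64.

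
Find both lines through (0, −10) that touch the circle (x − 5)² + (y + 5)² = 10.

x − 3y = 30 and 3x − y = 10

Write the tangent as mx − y + (−10 − m·(0)) = 0 and set its distance from the centre to √10:
(5m − (5))² = 10(m² + 1)
3m² − 10m + 3 = 0, so m = 1/3 or m = 3.
With m = 1/3: x − 3y = 30. With m = 3: 3x − y = 10.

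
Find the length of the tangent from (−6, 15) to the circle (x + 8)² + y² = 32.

The centre is (−8, 0) and r = 4√2. The square of the distance from P to the centre is 4 + 225 = 229.
By the tangent–radius right angle, tangent length = √(|PO|² − r²) = √197.

√197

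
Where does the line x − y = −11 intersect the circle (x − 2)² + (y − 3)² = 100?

From the line, y = x + 11. Substituting:
2x² + 12x − 32 = 0  ⟹  x² + 6x − 16 = 0
x = 2 or x = −8, giving (2, 13) and (−8, 3).

(−8, 3) and (2, 13)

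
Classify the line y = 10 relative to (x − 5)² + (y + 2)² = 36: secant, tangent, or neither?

neither

Centre (5, −2), r² = 36. Distance² from centre to line = (−12)² = 144.
Since d² > r², the line lies outside the circle.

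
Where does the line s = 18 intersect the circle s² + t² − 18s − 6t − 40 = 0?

The line gives s = 18. Substituting into the circle:
t² − 6t − 40 = 0
t = 10 or t = −4, giving (18, 10) and (18, −4).

(18, −4) and (18, 10)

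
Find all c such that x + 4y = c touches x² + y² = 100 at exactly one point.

c = ±10√17

Tangency holds when the distance from the centre (0, 0) to the line equals the radius 10:
|1·0 + 4·0 − c| / √17 = 10
|c| = 10√17.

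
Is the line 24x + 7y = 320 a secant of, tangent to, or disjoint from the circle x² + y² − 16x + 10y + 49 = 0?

Centre (8, −5), r² = 40. Distance² from centre to line = (−163)²/625 = 26569/625.
Since d² > r², the line lies outside the circle.

disjoint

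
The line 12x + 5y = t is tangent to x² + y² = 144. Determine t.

Tangency holds when the distance from the centre (0, 0) to the line equals the radius 12:
|12·0 + 5·0 − t| / √169 = 12
|t| = 12·13, so t = 156 or t = −156.

t = −156 or t = 156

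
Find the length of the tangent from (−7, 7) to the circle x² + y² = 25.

The centre is (0, 0) and r = 5. The square of the distance from P to the centre is 49 + 49 = 98.
By the tangent–radius right angle, tangent length = √(|PO|² − r²) = √73.

√73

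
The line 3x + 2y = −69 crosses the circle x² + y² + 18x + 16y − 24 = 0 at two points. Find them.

(−21, −3) and (−9, −21)

Express y = (−69 − 3x)/2 and substitute into the circle:
13x² + 390x + 2457 = 0  ⟹  x² + 30x + 189 = 0
x = −9 or x = −21, giving (−9, −21) and (−21, −3).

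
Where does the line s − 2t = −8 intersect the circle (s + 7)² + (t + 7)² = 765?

(−34, −13) and (14, 11)

From the line, t = (8 + s)/2. Substituting:
5s² + 100s − 2380 = 0  ⟹  s² + 20s − 476 = 0
s = 14 or s = −34, giving (14, 11) and (−34, −13).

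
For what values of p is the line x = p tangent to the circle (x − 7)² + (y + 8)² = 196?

For a tangent, require d(centre, line) = r = 14.
|1·7 + 0·(−8) − p| / √1 = 14
|p − (7)| = 14, so p = 21 or p = −7.

p = −7 or p = 21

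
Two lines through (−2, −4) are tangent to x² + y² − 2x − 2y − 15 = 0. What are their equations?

A line y − (−4) = m(x − (−2)) is tangent when its distance from (1, 1) is √17:
[m·(3) − (5)]² = 17(m² + 1)
4m² + 15m − 4 = 0, so m = 1/4 or m = −4.
Through (−2, −4) these give x − 4y = 14 and 4x + y = −12.

x − 4y = 14 and 4x + y = −12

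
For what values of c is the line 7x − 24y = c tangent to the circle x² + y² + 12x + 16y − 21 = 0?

The line touches the circle iff its distance from (−6, −8) is 11:
|7·(−6) − 24·(−8) − c| / √625 = 11
|c − (150)| = 11·25, so c = 425 or c = −125.

c = −125 or c = 425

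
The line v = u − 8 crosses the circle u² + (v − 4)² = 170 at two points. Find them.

(−1, −9) and (13, 5)

From the line, v = u − 8. Substituting:
2u² − 24u − 26 = 0  ⟹  u² − 12u − 13 = 0
u = 13 or u = −1, giving (13, 5) and (−1, −9).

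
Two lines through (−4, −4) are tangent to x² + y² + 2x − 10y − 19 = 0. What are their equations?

Write the tangent as mx − y + (−4 − m·(−4)) = 0 and set its distance from the centre to 3√5:
[m·(3) − (9)]² = 45(m² + 1)
2m² + 3m − 2 = 0, so m = 1/2 or m = −2.
With m = 1/2: x − 2y = 4. With m = −2: 2x + y = −12.

x − 2y = 4 and 2x + y = −12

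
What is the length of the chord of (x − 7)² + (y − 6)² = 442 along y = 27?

2

The distance from (7, 6) to the line is 21, and r² = 442.
Chord = 2√(r² − d²) = 2·√(1) = 2.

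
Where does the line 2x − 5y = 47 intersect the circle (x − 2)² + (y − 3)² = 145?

(1, −9) and (11, −5)

Express y = (−47 + 2x)/5 and substitute into the circle:
29x² − 348x + 319 = 0  ⟹  x² − 12x + 11 = 0
x = 11 or x = 1, giving (11, −5) and (1, −9).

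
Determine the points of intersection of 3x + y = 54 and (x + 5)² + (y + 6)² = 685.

Substitute y = −3x + 54:
10x² − 350x + 2940 = 0  ⟹  x² − 35x + 294 = 0
x = 21 or x = 14, giving (21, −9) and (14, 12).

(14, 12) and (21, −9)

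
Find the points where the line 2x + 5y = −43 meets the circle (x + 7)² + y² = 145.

(−19, −1) and (1, −9)

Express y = (−43 − 2x)/5 and substitute into the circle:
29x² + 522x − 551 = 0  ⟹  x² + 18x − 19 = 0
x = 1 or x = −19, giving (1, −9) and (−19, −1).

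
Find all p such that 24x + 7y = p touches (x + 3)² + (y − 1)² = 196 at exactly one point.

p = −415 or p = 285

Tangency holds when the distance from the centre (−3, 1) to the line equals the radius 14:
|24·(−3) + 7·1 − p| / √625 = 14
|p − (−65)| = 14·25, so p = 285 or p = −415.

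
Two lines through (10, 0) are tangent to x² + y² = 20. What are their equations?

Let a tangent through (10, 0) have slope m. Its distance from (0, 0) must equal 2√5:
(−10m − (0))² = 20(m² + 1)
4m² − 1 = 0, so m = −1/2 or m = 1/2.
With m = −1/2: x + 2y = 10. With m = 1/2: x − 2y = 10.

x + 2y = 10 and x − 2y = 10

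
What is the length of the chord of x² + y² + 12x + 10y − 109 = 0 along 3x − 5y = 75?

Centre (−6, −5), r² = 170. Perpendicular distance d from centre to line = |−68| / √34 = 68/√34.
Chord = 2√(r² − d²) = 2·√(34) = 2√34.

2√34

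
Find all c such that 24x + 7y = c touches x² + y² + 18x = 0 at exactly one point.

For a tangent, require d(centre, line) = r = 9.
|24·(−9) + 7·0 − c| / √625 = 9
|c − (−216)| = 9·25, so c = 9 or c = −441.

c = −441 or c = 9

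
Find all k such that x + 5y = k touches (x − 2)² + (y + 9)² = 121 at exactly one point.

k = −43 ± 11√26

The line touches the circle iff its distance from (2, −9) is 11:
|1·2 + 5·(−9) − k| / √26 = 11
|k − (−43)| = 11√26.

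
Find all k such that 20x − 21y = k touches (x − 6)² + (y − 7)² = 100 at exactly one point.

k = −317 or k = 263

The line touches the circle iff its distance from (6, 7) is 10:
|20·6 − 21·7 − k| / √841 = 10
|k − (−27)| = 10·29, so k = 263 or k = −317.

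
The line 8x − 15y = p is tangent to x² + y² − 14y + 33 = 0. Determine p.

p = −173 or p = −37

For a tangent, require d(centre, line) = r = 4.
|8·0 − 15·7 − p| / √289 = 4
|p − (−105)| = 4·17, so p = −37 or p = −173.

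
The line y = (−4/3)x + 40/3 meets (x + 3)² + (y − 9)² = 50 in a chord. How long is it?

Centre (−3, 9), r² = 50. Perpendicular distance d from centre to line = |−25| / √25 = 25/√25.
Half the chord is √(r² − d²) = √(25), so the full chord is 10.

10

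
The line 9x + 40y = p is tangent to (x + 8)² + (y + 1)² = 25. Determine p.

p = −317 or p = 93

For a tangent, require d(centre, line) = r = 5.
|9·(−8) + 40·(−1) − p| / √1681 = 5
|p − (−112)| = 5·41, so p = 93 or p = −317.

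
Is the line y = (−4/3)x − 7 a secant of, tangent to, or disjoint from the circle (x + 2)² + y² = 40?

secant

d² = (4·(−2) + 3·0 − (−21))²/25 = 169/25; r² = 40.
Since d² < r², the line cuts the circle twice.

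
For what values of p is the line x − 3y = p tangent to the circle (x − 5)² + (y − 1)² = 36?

p = 2 ± 6√10

For a tangent, require d(centre, line) = r = 6.
|1·5 − 3·1 − p| / √10 = 6
|p − (2)| = 6√10.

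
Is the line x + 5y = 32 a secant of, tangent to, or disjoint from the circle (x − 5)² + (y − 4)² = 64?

secant

Substituting the line into the circle gives 26x² − 274x − 831 = 0.
Δ = 75076 − (−86424) = 161500.
Two real roots: the line is a secant.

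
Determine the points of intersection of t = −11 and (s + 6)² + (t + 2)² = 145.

(−14, −11) and (2, −11)

Substitute t = −11:
s² + 12s − 28 = 0
s = 2 or s = −14, giving (2, −11) and (−14, −11).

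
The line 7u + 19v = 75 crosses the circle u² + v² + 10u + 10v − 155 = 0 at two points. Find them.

From the line, v = (75 − 7u)/19. Substituting:
410u² + 1230u − 36080 = 0  ⟹  u² + 3u − 88 = 0
u = 8 or u = −11, giving (8, 1) and (−11, 8).

(−11, 8) and (8, 1)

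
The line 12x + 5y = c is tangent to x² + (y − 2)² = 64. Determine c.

For a tangent, require d(centre, line) = r = 8.
|12·0 + 5·2 − c| / √169 = 8
|c − (10)| = 8·13, so c = 114 or c = −94.

c = −94 or c = 114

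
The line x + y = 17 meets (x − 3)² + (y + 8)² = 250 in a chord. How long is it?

4√2

From the line, y = −x + 17. Substituting:
2x² − 56x + 384 = 0  ⟹  x² − 28x + 192 = 0
x = 16 or x = 12, giving (16, 1) and (12, 5).
Chord length = distance between (16, 1) and (12, 5) = √32 = 4√2.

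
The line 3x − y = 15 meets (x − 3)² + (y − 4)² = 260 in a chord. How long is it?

The distance from (3, 4) to the line is 10/√10, and r² = 260.
Chord = 2√(r² − d²) = 2·√(250) = 10√10.

10√10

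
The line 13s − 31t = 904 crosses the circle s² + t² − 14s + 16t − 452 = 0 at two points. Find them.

(−2, −30) and (29, −17)

From the line, t = (−904 + 13s)/31. Substituting:
1130s² − 30510s − 65540 = 0  ⟹  s² − 27s − 58 = 0
s = 29 or s = −2, giving (29, −17) and (−2, −30).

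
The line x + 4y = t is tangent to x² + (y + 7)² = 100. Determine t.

For a tangent, require d(centre, line) = r = 10.
|1·0 + 4·(−7) − t| / √17 = 10
|t − (−28)| = 10√17.

t = −28 ± 10√17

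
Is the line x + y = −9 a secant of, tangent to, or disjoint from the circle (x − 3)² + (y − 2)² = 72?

disjoint

d² = (1·3 + 1·2 − (−9))²/2 = 98; r² = 72.
Since d² > r², the line lies outside the circle.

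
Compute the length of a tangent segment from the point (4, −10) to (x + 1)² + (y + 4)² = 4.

Centre (−1, −4), r² = 4. |PO|² = (5)² + (−6)² = 61.
By the tangent–radius right angle, tangent length = √(|PO|² − r²) = √57.

√57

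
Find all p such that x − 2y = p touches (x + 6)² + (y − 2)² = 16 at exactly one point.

p = −10 ± 4√5

The line touches the circle iff its distance from (−6, 2) is 4:
|1·(−6) − 2·2 − p| / √5 = 4
|p − (−10)| = 4√5.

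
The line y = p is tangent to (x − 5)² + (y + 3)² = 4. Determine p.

p = −5 or p = −1

Tangency holds when the distance from the centre (5, −3) to the line equals the radius 2:
|0·5 + 1·(−3) − p| / √1 = 2
|p − (−3)| = 2, so p = −1 or p = −5.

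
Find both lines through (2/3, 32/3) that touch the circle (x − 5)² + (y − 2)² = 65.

7x − 4y = −38 and x + 8y = 86

Write the tangent as mx − y + (32/3 − m·(2/3)) = 0 and set its distance from the centre to √65:
(13/3m − (−26/3))² = 65(m² + 1)
32m² − 52m − 7 = 0, so m = 7/4 or m = −1/8.
With m = 7/4: 7x − 4y = −38. With m = −1/8: x + 8y = 86.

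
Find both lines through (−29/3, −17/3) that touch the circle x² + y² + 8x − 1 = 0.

x − 4y = 13 and 4x − y = −33

Let a tangent through (−29/3, −17/3) have slope m. Its distance from (−4, 0) must equal √17:
(17/3m − (17/3))² = 17(m² + 1)
4m² − 17m + 4 = 0, so m = 1/4 or m = 4.
Through (−29/3, −17/3) these give x − 4y = 13 and 4x − y = −33.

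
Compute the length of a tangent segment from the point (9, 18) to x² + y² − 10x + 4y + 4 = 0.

Centre (5, −2), r² = 25. |PO|² = (4)² + (20)² = 416.
The tangent meets the radius at right angles, so tangent² = |PO|² − r² = 416 − 25 = 391.

√391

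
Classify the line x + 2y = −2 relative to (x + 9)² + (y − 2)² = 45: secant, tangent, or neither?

Centre (−9, 2), r² = 45. Distance² from centre to line = (−3)²/5 = 9/5.
Since d² < r², the line cuts the circle twice.

secant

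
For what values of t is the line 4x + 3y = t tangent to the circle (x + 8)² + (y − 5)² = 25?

t = −42 or t = 8

The line touches the circle iff its distance from (−8, 5) is 5:
|4·(−8) + 3·5 − t| / √25 = 5
|t − (−17)| = 5·5, so t = 8 or t = −42.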